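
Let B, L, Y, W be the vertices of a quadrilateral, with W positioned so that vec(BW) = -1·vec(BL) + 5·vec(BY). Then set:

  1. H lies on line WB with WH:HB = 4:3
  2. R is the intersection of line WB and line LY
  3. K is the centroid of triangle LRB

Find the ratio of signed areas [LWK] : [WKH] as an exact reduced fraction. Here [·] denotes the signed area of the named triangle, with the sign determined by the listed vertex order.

Set B = (0, 0), L = (1, 0), Y = (0, 1), W = (-1, 5); any affine frame gives the same invariant.
1. H lies on line WB with WH:HB = 4:3 ⇒ H = (-3/7, 15/7)
2. R is the intersection of line WB and line LY ⇒ R = (-1/4, 5/4)
3. K is the centroid of triangle LRB ⇒ K = (1/4, 5/12)
2·[LWK] = 35/12, 2·[WKH] = -20/21
[LWK]:[WKH] = 35/12:-20/21 = -49/16

[LWK]:[WKH] = -49/16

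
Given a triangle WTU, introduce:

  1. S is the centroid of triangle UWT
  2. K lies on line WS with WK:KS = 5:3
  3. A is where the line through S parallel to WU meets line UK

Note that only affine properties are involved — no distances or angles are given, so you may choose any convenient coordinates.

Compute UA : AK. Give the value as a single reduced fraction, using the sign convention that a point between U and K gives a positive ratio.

UA:AK = -8/3

Choose coordinates W = (0, 0), T = (1, 0), U = (0, 1).
1. S is the centroid of triangle UWT ⇒ S = (1/3, 1/3)
2. K lies on line WS with WK:KS = 5:3 ⇒ K = (5/24, 5/24)
3. A is where the line through S parallel to WU meets line UK ⇒ A = (1/3, -4/15)
A = U + t·(K−U) with t = 8/5, so UA:AK = t:(1−t) = 8/5:-3/5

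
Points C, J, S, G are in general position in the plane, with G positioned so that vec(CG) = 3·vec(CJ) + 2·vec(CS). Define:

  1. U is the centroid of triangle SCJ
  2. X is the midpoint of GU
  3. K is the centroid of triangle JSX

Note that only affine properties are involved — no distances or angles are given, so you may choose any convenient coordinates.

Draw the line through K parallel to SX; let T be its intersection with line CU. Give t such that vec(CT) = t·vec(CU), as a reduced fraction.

Assign C = (0, 0), J = (1, 0), S = (0, 1), G = (3, 2) — the answer is frame-independent, so this choice is without loss of generality.
1. U is the centroid of triangle SCJ ⇒ U = (1/3, 1/3)
2. X is the midpoint of GU ⇒ X = (5/3, 7/6)
3. K is the centroid of triangle JSX ⇒ K = (8/9, 13/18)
through K parallel to SX: direction (5/3, 1/6); meets CU at T = (19/27, 19/27)
T = C + t·(U−C) with t = 19/9

t = 19/9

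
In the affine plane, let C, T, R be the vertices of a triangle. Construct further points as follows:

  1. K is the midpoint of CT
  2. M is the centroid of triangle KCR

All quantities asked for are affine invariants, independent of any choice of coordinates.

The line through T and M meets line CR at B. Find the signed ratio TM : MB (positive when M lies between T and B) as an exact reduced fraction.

Work in coordinates with C = (0, 0), T = (1, 0), R = (0, 1).
1. K is the midpoint of CT ⇒ K = (1/2, 0)
2. M is the centroid of triangle KCR ⇒ M = (1/6, 1/3)
line TM meets CR at B = (0, 2/5)
M = T + t·(B−T) with t = 5/6, so TM:MB = 5/6:1/6

TM:MB = 5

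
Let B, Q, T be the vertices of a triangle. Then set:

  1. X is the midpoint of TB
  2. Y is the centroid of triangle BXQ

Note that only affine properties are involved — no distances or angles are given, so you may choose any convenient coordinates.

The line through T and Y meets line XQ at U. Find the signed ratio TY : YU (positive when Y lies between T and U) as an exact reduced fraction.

TY:YU = -4

Work in coordinates with B = (0, 0), Q = (1, 0), T = (0, 1).
1. X is the midpoint of TB ⇒ X = (0, 1/2)
2. Y is the centroid of triangle BXQ ⇒ Y = (1/3, 1/6)
line TY meets XQ at U = (1/4, 3/8)
Y = T + t·(U−T) with t = 4/3, so TY:YU = 4/3:-1/3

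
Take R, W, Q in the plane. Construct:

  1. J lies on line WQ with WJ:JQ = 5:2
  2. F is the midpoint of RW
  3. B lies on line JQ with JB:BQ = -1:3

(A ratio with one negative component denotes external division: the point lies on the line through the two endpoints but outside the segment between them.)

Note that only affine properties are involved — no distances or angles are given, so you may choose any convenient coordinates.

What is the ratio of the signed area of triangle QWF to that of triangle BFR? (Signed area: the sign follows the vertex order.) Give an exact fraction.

[QWF]:[BFR] = 7/4

Set R = (0, 0), W = (1, 0), Q = (0, 1); any affine frame gives the same invariant.
1. J lies on line WQ with WJ:JQ = 5:2 ⇒ J = (2/7, 5/7)
2. F is the midpoint of RW ⇒ F = (1/2, 0)
3. B lies on line JQ with JB:BQ = -1:3 ⇒ B = (3/7, 4/7)
2·[QWF] = -1/2, 2·[BFR] = -2/7
[QWF]:[BFR] = -1/2:-2/7 = 7/4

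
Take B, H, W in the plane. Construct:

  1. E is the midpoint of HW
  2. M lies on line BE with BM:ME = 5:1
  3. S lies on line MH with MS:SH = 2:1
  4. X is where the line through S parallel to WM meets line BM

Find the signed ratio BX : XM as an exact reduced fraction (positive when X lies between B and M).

BX:XM = -19/4

Set B = (0, 0), H = (1, 0), W = (0, 1); any affine frame gives the same invariant.
1. E is the midpoint of HW ⇒ E = (1/2, 1/2)
2. M lies on line BE with BM:ME = 5:1 ⇒ M = (5/12, 5/12)
3. S lies on line MH with MS:SH = 2:1 ⇒ S = (29/36, 5/36)
4. X is where the line through S parallel to WM meets line BM ⇒ X = (19/36, 19/36)
X = B + t·(M−B) with t = 19/15, so BX:XM = t:(1−t) = 19/15:-4/15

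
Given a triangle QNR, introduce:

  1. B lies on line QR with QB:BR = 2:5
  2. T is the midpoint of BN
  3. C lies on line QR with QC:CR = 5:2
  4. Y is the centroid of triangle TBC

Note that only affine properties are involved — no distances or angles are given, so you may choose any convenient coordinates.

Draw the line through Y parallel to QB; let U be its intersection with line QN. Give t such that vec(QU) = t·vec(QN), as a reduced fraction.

Choose coordinates Q = (0, 0), N = (1, 0), R = (0, 1).
1. B lies on line QR with QB:BR = 2:5 ⇒ B = (0, 2/7)
2. T is the midpoint of BN ⇒ T = (1/2, 1/7)
3. C lies on line QR with QC:CR = 5:2 ⇒ C = (0, 5/7)
4. Y is the centroid of triangle TBC ⇒ Y = (1/6, 8/21)
through Y parallel to QB: direction (0, 2/7); meets QN at U = (1/6, 0)
U = Q + t·(N−Q) with t = 1/6

t = 1/6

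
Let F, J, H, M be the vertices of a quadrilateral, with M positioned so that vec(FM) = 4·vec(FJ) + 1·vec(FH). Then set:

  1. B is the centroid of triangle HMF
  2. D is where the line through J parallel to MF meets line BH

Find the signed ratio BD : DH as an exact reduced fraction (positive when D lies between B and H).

Choose coordinates F = (0, 0), J = (1, 0), H = (0, 1), M = (4, 1).
1. B is the centroid of triangle HMF ⇒ B = (4/3, 2/3)
2. D is where the line through J parallel to MF meets line BH ⇒ D = (5/2, 3/8)
D = B + t·(H−B) with t = -7/8, so BD:DH = t:(1−t) = -7/8:15/8

BD:DH = -7/15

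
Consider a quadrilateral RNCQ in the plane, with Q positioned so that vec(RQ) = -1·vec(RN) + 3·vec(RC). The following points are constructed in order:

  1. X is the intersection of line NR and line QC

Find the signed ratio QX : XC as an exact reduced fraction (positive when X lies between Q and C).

Assign R = (0, 0), N = (1, 0), C = (0, 1), Q = (-1, 3) — the answer is frame-independent, so this choice is without loss of generality.
1. X is the intersection of line NR and line QC ⇒ X = (1/2, 0)
X = Q + t·(C−Q) with t = 3/2, so QX:XC = t:(1−t) = 3/2:-1/2

QX:XC = -3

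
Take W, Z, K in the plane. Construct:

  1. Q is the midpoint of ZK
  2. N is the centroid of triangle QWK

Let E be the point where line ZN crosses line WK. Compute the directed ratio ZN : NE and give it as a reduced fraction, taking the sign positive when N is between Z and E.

ZN:NE = 5

Assign W = (0, 0), Z = (1, 0), K = (0, 1) — the answer is frame-independent, so this choice is without loss of generality.
1. Q is the midpoint of ZK ⇒ Q = (1/2, 1/2)
2. N is the centroid of triangle QWK ⇒ N = (1/6, 1/2)
line ZN meets WK at E = (0, 3/5)
N = Z + t·(E−Z) with t = 5/6, so ZN:NE = 5/6:1/6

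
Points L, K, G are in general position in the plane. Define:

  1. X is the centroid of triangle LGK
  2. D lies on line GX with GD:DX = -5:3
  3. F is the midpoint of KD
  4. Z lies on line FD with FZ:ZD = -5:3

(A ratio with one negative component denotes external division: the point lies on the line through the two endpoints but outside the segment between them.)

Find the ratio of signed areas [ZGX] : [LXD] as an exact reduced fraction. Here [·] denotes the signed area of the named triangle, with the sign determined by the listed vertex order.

[ZGX]:[LXD] = 1/2

Choose coordinates L = (0, 0), K = (1, 0), G = (0, 1).
1. X is the centroid of triangle LGK ⇒ X = (1/3, 1/3)
2. D lies on line GX with GD:DX = -5:3 ⇒ D = (5/6, -2/3)
3. F is the midpoint of KD ⇒ F = (11/12, -1/3)
4. Z lies on line FD with FZ:ZD = -5:3 ⇒ Z = (17/24, -7/6)
2·[ZGX] = -1/4, 2·[LXD] = -1/2
[ZGX]:[LXD] = -1/4:-1/2 = 1/2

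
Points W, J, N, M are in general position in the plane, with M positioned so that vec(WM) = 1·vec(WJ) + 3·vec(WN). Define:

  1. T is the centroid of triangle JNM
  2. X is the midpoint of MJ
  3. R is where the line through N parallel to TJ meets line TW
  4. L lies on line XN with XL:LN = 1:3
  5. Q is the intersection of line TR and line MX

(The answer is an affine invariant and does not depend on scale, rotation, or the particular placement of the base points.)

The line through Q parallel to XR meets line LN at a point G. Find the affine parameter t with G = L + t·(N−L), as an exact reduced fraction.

t = 11/27

Assign W = (0, 0), J = (1, 0), N = (0, 1), M = (1, 3) — the answer is frame-independent, so this choice is without loss of generality.
1. T is the centroid of triangle JNM ⇒ T = (2/3, 4/3)
2. X is the midpoint of MJ ⇒ X = (1, 3/2)
3. R is where the line through N parallel to TJ meets line TW ⇒ R = (1/6, 1/3)
4. L lies on line XN with XL:LN = 1:3 ⇒ L = (3/4, 11/8)
5. Q is the intersection of line TR and line MX ⇒ Q = (1, 2)
through Q parallel to XR: direction (-5/6, -7/6); meets LN at G = (4/9, 11/9)
G = L + t·(N−L) with t = 11/27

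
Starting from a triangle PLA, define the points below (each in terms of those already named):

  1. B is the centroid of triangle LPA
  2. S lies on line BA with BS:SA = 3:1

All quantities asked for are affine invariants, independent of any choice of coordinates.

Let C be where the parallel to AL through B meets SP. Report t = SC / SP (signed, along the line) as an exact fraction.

Assign P = (0, 0), L = (1, 0), A = (0, 1) — the answer is frame-independent, so this choice is without loss of generality.
1. B is the centroid of triangle LPA ⇒ B = (1/3, 1/3)
2. S lies on line BA with BS:SA = 3:1 ⇒ S = (1/12, 5/6)
through B parallel to AL: direction (1, -1); meets SP at C = (2/33, 20/33)
C = S + t·(P−S) with t = 3/11

t = 3/11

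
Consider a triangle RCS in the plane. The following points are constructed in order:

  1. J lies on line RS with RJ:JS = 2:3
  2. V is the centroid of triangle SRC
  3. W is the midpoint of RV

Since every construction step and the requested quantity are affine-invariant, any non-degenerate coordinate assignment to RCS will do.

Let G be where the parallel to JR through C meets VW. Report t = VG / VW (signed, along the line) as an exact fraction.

Set R = (0, 0), C = (1, 0), S = (0, 1); any affine frame gives the same invariant.
1. J lies on line RS with RJ:JS = 2:3 ⇒ J = (0, 2/5)
2. V is the centroid of triangle SRC ⇒ V = (1/3, 1/3)
3. W is the midpoint of RV ⇒ W = (1/6, 1/6)
through C parallel to JR: direction (0, -2/5); meets VW at G = (1, 1)
G = V + t·(W−V) with t = -4

t = -4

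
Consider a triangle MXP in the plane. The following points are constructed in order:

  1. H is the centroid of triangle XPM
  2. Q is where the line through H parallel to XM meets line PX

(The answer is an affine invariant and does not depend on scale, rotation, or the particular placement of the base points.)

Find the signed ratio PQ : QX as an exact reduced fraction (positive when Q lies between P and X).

PQ:QX = 2

Assign M = (0, 0), X = (1, 0), P = (0, 1) — the answer is frame-independent, so this choice is without loss of generality.
1. H is the centroid of triangle XPM ⇒ H = (1/3, 1/3)
2. Q is where the line through H parallel to XM meets line PX ⇒ Q = (2/3, 1/3)
Q = P + t·(X−P) with t = 2/3, so PQ:QX = t:(1−t) = 2/3:1/3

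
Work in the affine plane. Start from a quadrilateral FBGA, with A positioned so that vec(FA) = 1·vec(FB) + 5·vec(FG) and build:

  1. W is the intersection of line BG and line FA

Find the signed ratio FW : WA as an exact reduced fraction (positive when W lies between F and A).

FW:WA = 1/5

Work in coordinates with F = (0, 0), B = (1, 0), G = (0, 1), A = (1, 5).
1. W is the intersection of line BG and line FA ⇒ W = (1/6, 5/6)
W = F + t·(A−F) with t = 1/6, so FW:WA = t:(1−t) = 1/6:5/6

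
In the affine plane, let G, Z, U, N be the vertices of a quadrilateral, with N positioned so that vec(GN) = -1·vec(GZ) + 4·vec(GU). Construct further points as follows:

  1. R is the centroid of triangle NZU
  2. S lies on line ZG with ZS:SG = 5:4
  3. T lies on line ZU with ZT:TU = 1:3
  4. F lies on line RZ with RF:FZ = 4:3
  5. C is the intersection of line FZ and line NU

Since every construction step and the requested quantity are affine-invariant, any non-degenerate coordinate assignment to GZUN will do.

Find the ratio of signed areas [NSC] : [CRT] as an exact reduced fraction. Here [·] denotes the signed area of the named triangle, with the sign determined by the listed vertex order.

Assign G = (0, 0), Z = (1, 0), U = (0, 1), N = (-1, 4) — the answer is frame-independent, so this choice is without loss of generality.
1. R is the centroid of triangle NZU ⇒ R = (0, 5/3)
2. S lies on line ZG with ZS:SG = 5:4 ⇒ S = (4/9, 0)
3. T lies on line ZU with ZT:TU = 1:3 ⇒ T = (3/4, 1/4)
4. F lies on line RZ with RF:FZ = 4:3 ⇒ F = (4/7, 5/7)
5. C is the intersection of line FZ and line NU ⇒ C = (-1/2, 5/2)
2·[NSC] = -1/6, 2·[CRT] = -1/12
[NSC]:[CRT] = -1/6:-1/12 = 2

[NSC]:[CRT] = 2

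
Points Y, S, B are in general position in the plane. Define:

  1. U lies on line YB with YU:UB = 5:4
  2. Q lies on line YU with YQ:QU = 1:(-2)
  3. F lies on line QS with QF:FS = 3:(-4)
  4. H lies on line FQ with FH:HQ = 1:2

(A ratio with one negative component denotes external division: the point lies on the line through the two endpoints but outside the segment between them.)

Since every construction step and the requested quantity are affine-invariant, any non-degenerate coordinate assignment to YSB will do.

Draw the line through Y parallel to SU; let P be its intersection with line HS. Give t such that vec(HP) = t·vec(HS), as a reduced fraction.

Set Y = (0, 0), S = (1, 0), B = (0, 1); any affine frame gives the same invariant.
1. U lies on line YB with YU:UB = 5:4 ⇒ U = (0, 5/9)
2. Q lies on line YU with YQ:QU = 1:(-2) ⇒ Q = (0, -5/9)
3. F lies on line QS with QF:FS = 3:(-4) ⇒ F = (-3, -20/9)
4. H lies on line FQ with FH:HQ = 1:2 ⇒ H = (-2, -5/3)
through Y parallel to SU: direction (-1, 5/9); meets HS at P = (1/2, -5/18)
P = H + t·(S−H) with t = 5/6

t = 5/6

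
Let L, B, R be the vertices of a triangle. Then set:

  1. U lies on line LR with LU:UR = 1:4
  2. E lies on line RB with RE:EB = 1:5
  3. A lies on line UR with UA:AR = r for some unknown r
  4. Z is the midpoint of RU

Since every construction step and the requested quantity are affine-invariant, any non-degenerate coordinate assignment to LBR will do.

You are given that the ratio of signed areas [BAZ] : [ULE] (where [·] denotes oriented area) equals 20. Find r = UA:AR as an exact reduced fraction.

Choose coordinates L = (0, 0), B = (1, 0), R = (0, 1).
1. U lies on line LR with LU:UR = 1:4 ⇒ U = (0, 1/5)
2. E lies on line RB with RE:EB = 1:5 ⇒ E = (1/6, 5/6)
3. With UA:AR = r, write λ = r/(r+1) so A = U + λ·(R−U); A is affine-linear in λ
4. Z is the midpoint of RU ⇒ Z = (0, 3/5)
Every point depending on A is an affine combination of A and λ-independent points, so each such coordinate is linear in λ; the λ² term in each signed area is a multiple of (R−U)×(R−U) = 0, so 2·[BAZ] and 2·[ULE] are each linear in λ. Evaluating at λ=0 and λ=1:
  2·[BAZ] = 4/5·λ − 2/5,   2·[ULE] = 1/30
So [BAZ]:[ULE] = (4/5·λ − 2/5) / (1/30). Setting this equal to 20:
  4/5·λ − 2/5 = 20·(1/30)  ⇒  λ = 4/3
Then r = λ/(1−λ) = (4/3)/(-1/3) = -4. Check: with r = -4, A = (0, 19/15) and [BAZ]:[ULE] = 20 as required.

r = -4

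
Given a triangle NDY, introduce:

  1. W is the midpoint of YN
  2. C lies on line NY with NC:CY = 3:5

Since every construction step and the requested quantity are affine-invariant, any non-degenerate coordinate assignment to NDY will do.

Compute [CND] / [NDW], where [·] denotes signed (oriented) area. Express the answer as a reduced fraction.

Choose coordinates N = (0, 0), D = (1, 0), Y = (0, 1).
1. W is the midpoint of YN ⇒ W = (0, 1/2)
2. C lies on line NY with NC:CY = 3:5 ⇒ C = (0, 3/8)
2·[CND] = 3/8, 2·[NDW] = 1/2
[CND]:[NDW] = 3/8:1/2 = 3/4

[CND]:[NDW] = 3/4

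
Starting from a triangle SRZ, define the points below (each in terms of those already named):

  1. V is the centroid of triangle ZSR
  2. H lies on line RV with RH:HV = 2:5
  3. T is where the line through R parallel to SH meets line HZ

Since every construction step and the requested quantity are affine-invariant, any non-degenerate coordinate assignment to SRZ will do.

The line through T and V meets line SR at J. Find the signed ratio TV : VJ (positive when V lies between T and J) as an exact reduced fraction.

TV:VJ = -123/119

Choose coordinates S = (0, 0), R = (1, 0), Z = (0, 1).
1. V is the centroid of triangle ZSR ⇒ V = (1/3, 1/3)
2. H lies on line RV with RH:HV = 2:5 ⇒ H = (17/21, 2/21)
3. T is where the line through R parallel to SH meets line HZ ⇒ T = (19/21, -4/357)
line TV meets SR at J = (109/123, 0)
V = T + t·(J−T) with t = 123/4, so TV:VJ = 123/4:-119/4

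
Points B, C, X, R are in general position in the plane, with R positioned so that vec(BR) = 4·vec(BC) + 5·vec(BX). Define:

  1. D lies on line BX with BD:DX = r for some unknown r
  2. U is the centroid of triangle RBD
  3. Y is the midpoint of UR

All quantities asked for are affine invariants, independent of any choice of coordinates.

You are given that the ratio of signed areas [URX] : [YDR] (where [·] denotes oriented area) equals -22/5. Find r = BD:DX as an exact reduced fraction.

r = 5/3

Work in coordinates with B = (0, 0), C = (1, 0), X = (0, 1), R = (4, 5).
1. With BD:DX = r, write λ = r/(r+1) so D = B + λ·(X−B); D is affine-linear in λ
2. U is the centroid of triangle RBD ⇒ U is an affine combination of earlier points and hence also affine-linear in λ
3. Y is the midpoint of UR ⇒ Y is an affine combination of earlier points and hence also affine-linear in λ
Every point depending on D is an affine combination of D and λ-independent points, so each such coordinate is linear in λ; the λ² term in each signed area is a multiple of (X−B)×(X−B) = 0, so 2·[URX] and 2·[YDR] are each linear in λ. Evaluating at λ=0 and λ=1:
  2·[URX] = -4/3·λ + 8/3,   2·[YDR] = -2/3·λ
So [URX]:[YDR] = (-4/3·λ + 8/3) / (-2/3·λ). Setting this equal to -22/5:
  -4/3·λ + 8/3 = -22/5·(-2/3·λ)  ⇒  λ = 5/8
Then r = λ/(1−λ) = (5/8)/(3/8) = 5/3. Check: with r = 5/3, D = (0, 5/8) and [URX]:[YDR] = -22/5 as required.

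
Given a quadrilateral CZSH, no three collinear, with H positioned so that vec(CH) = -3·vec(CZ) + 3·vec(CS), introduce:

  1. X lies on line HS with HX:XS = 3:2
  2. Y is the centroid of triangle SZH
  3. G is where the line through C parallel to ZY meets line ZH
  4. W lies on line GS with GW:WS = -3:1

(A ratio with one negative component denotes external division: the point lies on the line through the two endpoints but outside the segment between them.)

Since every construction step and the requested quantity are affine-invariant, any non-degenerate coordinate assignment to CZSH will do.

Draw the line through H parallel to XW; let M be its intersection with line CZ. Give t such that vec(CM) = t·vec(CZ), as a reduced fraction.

Work in coordinates with C = (0, 0), Z = (1, 0), S = (0, 1), H = (-3, 3).
1. X lies on line HS with HX:XS = 3:2 ⇒ X = (-6/5, 9/5)
2. Y is the centroid of triangle SZH ⇒ Y = (-2/3, 4/3)
3. G is where the line through C parallel to ZY meets line ZH ⇒ G = (-15, 12)
4. W lies on line GS with GW:WS = -3:1 ⇒ W = (15/2, -9/2)
through H parallel to XW: direction (87/10, -63/10); meets CZ at M = (8/7, 0)
M = C + t·(Z−C) with t = 8/7

t = 8/7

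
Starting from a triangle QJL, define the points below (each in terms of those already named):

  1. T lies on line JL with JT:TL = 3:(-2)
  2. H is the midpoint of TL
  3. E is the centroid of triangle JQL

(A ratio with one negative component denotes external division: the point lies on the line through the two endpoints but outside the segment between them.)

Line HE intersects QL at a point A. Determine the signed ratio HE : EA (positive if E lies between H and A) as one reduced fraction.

Set Q = (0, 0), J = (1, 0), L = (0, 1); any affine frame gives the same invariant.
1. T lies on line JL with JT:TL = 3:(-2) ⇒ T = (-2, 3)
2. H is the midpoint of TL ⇒ H = (-1, 2)
3. E is the centroid of triangle JQL ⇒ E = (1/3, 1/3)
line HE meets QL at A = (0, 3/4)
E = H + t·(A−H) with t = 4/3, so HE:EA = 4/3:-1/3

HE:EA = -4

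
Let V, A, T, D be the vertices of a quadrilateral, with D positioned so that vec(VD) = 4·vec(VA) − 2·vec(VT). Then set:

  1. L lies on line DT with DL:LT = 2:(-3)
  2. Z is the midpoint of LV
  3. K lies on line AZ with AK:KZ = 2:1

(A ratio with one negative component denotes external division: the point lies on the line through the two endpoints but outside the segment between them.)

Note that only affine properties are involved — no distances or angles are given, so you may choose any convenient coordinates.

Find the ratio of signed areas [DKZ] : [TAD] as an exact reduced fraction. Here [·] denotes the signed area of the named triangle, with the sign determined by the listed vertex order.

Assign V = (0, 0), A = (1, 0), T = (0, 1), D = (4, -2) — the answer is frame-independent, so this choice is without loss of generality.
1. L lies on line DT with DL:LT = 2:(-3) ⇒ L = (12, -8)
2. Z is the midpoint of LV ⇒ Z = (6, -4)
3. K lies on line AZ with AK:KZ = 2:1 ⇒ K = (13/3, -8/3)
2·[DKZ] = 2/3, 2·[TAD] = 1
[DKZ]:[TAD] = 2/3:1 = 2/3

[DKZ]:[TAD] = 2/3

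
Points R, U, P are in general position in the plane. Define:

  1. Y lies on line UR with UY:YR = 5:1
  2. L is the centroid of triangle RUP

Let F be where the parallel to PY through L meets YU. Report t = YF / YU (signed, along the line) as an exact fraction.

t = 4/15

Set R = (0, 0), U = (1, 0), P = (0, 1); any affine frame gives the same invariant.
1. Y lies on line UR with UY:YR = 5:1 ⇒ Y = (1/6, 0)
2. L is the centroid of triangle RUP ⇒ L = (1/3, 1/3)
through L parallel to PY: direction (1/6, -1); meets YU at F = (7/18, 0)
F = Y + t·(U−Y) with t = 4/15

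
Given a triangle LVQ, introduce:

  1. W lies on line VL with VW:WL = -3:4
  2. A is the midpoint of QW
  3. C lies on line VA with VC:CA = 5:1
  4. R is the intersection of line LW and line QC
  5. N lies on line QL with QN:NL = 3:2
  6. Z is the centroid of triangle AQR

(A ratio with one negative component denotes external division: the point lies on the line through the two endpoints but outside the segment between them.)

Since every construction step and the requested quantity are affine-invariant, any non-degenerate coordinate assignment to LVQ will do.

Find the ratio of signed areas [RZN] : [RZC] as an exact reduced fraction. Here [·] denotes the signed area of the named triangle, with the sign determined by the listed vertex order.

[RZN]:[RZC] = 84/5

Assign L = (0, 0), V = (1, 0), Q = (0, 1) — the answer is frame-independent, so this choice is without loss of generality.
1. W lies on line VL with VW:WL = -3:4 ⇒ W = (4, 0)
2. A is the midpoint of QW ⇒ A = (2, 1/2)
3. C lies on line VA with VC:CA = 5:1 ⇒ C = (11/6, 5/12)
4. R is the intersection of line LW and line QC ⇒ R = (22/7, 0)
5. N lies on line QL with QN:NL = 3:2 ⇒ N = (0, 2/5)
6. Z is the centroid of triangle AQR ⇒ Z = (12/7, 1/2)
2·[RZN] = 1, 2·[RZC] = 5/84
[RZN]:[RZC] = 1:5/84 = 84/5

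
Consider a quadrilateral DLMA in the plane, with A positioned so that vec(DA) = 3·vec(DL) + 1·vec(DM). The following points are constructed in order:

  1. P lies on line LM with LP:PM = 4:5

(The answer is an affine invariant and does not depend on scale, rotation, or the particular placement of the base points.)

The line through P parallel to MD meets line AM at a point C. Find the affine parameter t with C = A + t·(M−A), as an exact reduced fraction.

t = 22/27

Work in coordinates with D = (0, 0), L = (1, 0), M = (0, 1), A = (3, 1).
1. P lies on line LM with LP:PM = 4:5 ⇒ P = (5/9, 4/9)
through P parallel to MD: direction (0, -1); meets AM at C = (5/9, 1)
C = A + t·(M−A) with t = 22/27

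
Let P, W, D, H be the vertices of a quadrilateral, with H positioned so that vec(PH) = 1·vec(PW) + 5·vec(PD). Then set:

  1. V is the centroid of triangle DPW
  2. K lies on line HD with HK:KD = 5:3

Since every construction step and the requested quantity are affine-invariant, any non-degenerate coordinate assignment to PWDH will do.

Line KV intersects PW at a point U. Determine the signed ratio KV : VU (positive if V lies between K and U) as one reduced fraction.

KV:VU = 13/2

Choose coordinates P = (0, 0), W = (1, 0), D = (0, 1), H = (1, 5).
1. V is the centroid of triangle DPW ⇒ V = (1/3, 1/3)
2. K lies on line HD with HK:KD = 5:3 ⇒ K = (3/8, 5/2)
line KV meets PW at U = (17/52, 0)
V = K + t·(U−K) with t = 13/15, so KV:VU = 13/15:2/15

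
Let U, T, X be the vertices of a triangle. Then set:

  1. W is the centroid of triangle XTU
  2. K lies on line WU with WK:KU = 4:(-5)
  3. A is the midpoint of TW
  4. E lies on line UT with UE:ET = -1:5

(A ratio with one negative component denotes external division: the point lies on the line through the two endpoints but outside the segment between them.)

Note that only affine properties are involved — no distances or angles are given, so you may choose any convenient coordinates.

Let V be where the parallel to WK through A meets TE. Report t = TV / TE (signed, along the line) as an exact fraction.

Assign U = (0, 0), T = (1, 0), X = (0, 1) — the answer is frame-independent, so this choice is without loss of generality.
1. W is the centroid of triangle XTU ⇒ W = (1/3, 1/3)
2. K lies on line WU with WK:KU = 4:(-5) ⇒ K = (5/3, 5/3)
3. A is the midpoint of TW ⇒ A = (2/3, 1/6)
4. E lies on line UT with UE:ET = -1:5 ⇒ E = (-1/4, 0)
through A parallel to WK: direction (4/3, 4/3); meets TE at V = (1/2, 0)
V = T + t·(E−T) with t = 2/5

t = 2/5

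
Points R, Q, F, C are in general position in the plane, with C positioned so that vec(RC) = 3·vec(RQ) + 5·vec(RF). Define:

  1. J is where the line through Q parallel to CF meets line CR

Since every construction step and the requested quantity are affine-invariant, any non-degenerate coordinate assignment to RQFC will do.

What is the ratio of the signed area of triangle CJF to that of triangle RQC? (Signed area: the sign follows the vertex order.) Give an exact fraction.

Set R = (0, 0), Q = (1, 0), F = (0, 1), C = (3, 5); any affine frame gives the same invariant.
1. J is where the line through Q parallel to CF meets line CR ⇒ J = (-4, -20/3)
2·[CJF] = -7, 2·[RQC] = 5
[CJF]:[RQC] = -7:5 = -7/5

[CJF]:[RQC] = -7/5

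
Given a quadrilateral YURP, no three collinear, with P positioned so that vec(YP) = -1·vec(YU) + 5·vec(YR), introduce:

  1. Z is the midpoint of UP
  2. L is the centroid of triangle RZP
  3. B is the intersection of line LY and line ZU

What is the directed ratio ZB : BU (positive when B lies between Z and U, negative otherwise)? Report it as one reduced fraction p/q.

Work in coordinates with Y = (0, 0), U = (1, 0), R = (0, 1), P = (-1, 5).
1. Z is the midpoint of UP ⇒ Z = (0, 5/2)
2. L is the centroid of triangle RZP ⇒ L = (-1/3, 17/6)
3. B is the intersection of line LY and line ZU ⇒ B = (-5/12, 85/24)
B = Z + t·(U−Z) with t = -5/12, so ZB:BU = t:(1−t) = -5/12:17/12

ZB:BU = -5/17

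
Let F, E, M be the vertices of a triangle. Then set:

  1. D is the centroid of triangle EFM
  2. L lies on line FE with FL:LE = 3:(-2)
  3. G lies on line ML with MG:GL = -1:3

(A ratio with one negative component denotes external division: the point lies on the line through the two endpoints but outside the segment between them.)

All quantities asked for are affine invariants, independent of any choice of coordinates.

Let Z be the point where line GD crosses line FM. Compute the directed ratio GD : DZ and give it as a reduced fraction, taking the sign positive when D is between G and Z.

GD:DZ = -11/2

Set F = (0, 0), E = (1, 0), M = (0, 1); any affine frame gives the same invariant.
1. D is the centroid of triangle EFM ⇒ D = (1/3, 1/3)
2. L lies on line FE with FL:LE = 3:(-2) ⇒ L = (3, 0)
3. G lies on line ML with MG:GL = -1:3 ⇒ G = (-3/2, 3/2)
line GD meets FM at Z = (0, 6/11)
D = G + t·(Z−G) with t = 11/9, so GD:DZ = 11/9:-2/9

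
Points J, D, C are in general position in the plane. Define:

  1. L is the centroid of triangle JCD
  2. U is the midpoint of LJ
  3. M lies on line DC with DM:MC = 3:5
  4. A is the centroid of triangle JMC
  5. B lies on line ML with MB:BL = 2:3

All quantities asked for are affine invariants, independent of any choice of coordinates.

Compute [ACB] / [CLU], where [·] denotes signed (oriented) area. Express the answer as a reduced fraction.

Work in coordinates with J = (0, 0), D = (1, 0), C = (0, 1).
1. L is the centroid of triangle JCD ⇒ L = (1/3, 1/3)
2. U is the midpoint of LJ ⇒ U = (1/6, 1/6)
3. M lies on line DC with DM:MC = 3:5 ⇒ M = (5/8, 3/8)
4. A is the centroid of triangle JMC ⇒ A = (5/24, 11/24)
5. B lies on line ML with MB:BL = 2:3 ⇒ B = (61/120, 43/120)
2·[ACB] = -17/120, 2·[CLU] = -1/6
[ACB]:[CLU] = -17/120:-1/6 = 17/20

[ACB]:[CLU] = 17/20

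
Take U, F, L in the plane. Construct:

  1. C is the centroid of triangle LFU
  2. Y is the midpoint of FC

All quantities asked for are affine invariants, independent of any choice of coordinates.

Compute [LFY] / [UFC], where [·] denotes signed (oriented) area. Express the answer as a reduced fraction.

[LFY]:[UFC] = -1/2

Work in coordinates with U = (0, 0), F = (1, 0), L = (0, 1).
1. C is the centroid of triangle LFU ⇒ C = (1/3, 1/3)
2. Y is the midpoint of FC ⇒ Y = (2/3, 1/6)
2·[LFY] = -1/6, 2·[UFC] = 1/3
[LFY]:[UFC] = -1/6:1/3 = -1/2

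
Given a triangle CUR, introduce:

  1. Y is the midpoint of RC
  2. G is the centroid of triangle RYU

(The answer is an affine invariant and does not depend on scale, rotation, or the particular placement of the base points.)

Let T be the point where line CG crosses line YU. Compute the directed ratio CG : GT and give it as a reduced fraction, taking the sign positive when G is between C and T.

CG:GT = -4

Assign C = (0, 0), U = (1, 0), R = (0, 1) — the answer is frame-independent, so this choice is without loss of generality.
1. Y is the midpoint of RC ⇒ Y = (0, 1/2)
2. G is the centroid of triangle RYU ⇒ G = (1/3, 1/2)
line CG meets YU at T = (1/4, 3/8)
G = C + t·(T−C) with t = 4/3, so CG:GT = 4/3:-1/3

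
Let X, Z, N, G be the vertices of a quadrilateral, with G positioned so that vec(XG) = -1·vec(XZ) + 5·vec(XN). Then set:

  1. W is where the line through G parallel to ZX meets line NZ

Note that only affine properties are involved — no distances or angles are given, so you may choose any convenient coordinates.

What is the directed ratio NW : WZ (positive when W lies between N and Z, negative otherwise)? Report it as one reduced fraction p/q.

Set X = (0, 0), Z = (1, 0), N = (0, 1), G = (-1, 5); any affine frame gives the same invariant.
1. W is where the line through G parallel to ZX meets line NZ ⇒ W = (-4, 5)
W = N + t·(Z−N) with t = -4, so NW:WZ = t:(1−t) = -4:5

NW:WZ = -4/5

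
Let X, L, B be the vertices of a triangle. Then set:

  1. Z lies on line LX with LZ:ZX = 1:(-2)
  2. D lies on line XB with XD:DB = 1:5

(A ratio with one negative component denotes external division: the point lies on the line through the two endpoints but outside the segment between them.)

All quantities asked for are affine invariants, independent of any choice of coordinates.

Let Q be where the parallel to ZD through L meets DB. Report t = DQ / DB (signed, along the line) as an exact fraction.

Work in coordinates with X = (0, 0), L = (1, 0), B = (0, 1).
1. Z lies on line LX with LZ:ZX = 1:(-2) ⇒ Z = (2, 0)
2. D lies on line XB with XD:DB = 1:5 ⇒ D = (0, 1/6)
through L parallel to ZD: direction (-2, 1/6); meets DB at Q = (0, 1/12)
Q = D + t·(B−D) with t = -1/10

t = -1/10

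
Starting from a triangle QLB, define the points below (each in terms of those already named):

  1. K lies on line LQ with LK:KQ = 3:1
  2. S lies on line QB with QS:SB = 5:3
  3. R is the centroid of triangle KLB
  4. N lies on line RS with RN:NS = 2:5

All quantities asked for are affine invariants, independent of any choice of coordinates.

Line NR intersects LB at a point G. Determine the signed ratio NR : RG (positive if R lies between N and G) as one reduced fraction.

NR:RG = 1/7

Work in coordinates with Q = (0, 0), L = (1, 0), B = (0, 1).
1. K lies on line LQ with LK:KQ = 3:1 ⇒ K = (1/4, 0)
2. S lies on line QB with QS:SB = 5:3 ⇒ S = (0, 5/8)
3. R is the centroid of triangle KLB ⇒ R = (5/12, 1/3)
4. N lies on line RS with RN:NS = 2:5 ⇒ N = (25/84, 5/12)
line NR meets LB at G = (5/4, -1/4)
R = N + t·(G−N) with t = 1/8, so NR:RG = 1/8:7/8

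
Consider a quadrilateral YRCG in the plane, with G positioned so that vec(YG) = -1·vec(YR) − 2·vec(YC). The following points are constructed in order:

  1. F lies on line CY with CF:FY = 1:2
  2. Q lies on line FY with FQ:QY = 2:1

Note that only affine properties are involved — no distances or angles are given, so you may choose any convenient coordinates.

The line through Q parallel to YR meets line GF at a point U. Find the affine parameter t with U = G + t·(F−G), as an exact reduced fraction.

t = 5/6

Choose coordinates Y = (0, 0), R = (1, 0), C = (0, 1), G = (-1, -2).
1. F lies on line CY with CF:FY = 1:2 ⇒ F = (0, 2/3)
2. Q lies on line FY with FQ:QY = 2:1 ⇒ Q = (0, 2/9)
through Q parallel to YR: direction (1, 0); meets GF at U = (-1/6, 2/9)
U = G + t·(F−G) with t = 5/6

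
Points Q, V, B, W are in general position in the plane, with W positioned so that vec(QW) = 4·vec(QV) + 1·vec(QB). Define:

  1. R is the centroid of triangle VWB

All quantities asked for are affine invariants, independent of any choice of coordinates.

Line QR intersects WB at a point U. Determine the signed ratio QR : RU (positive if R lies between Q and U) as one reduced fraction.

Choose coordinates Q = (0, 0), V = (1, 0), B = (0, 1), W = (4, 1).
1. R is the centroid of triangle VWB ⇒ R = (5/3, 2/3)
line QR meets WB at U = (5/2, 1)
R = Q + t·(U−Q) with t = 2/3, so QR:RU = 2/3:1/3

QR:RU = 2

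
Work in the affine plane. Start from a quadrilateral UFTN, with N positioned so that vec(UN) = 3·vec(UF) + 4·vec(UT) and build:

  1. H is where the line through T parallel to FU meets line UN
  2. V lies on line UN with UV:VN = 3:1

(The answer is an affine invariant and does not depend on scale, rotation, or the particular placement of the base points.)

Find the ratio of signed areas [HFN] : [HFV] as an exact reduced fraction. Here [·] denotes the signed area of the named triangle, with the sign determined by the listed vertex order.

[HFN]:[HFV] = 3/2

Work in coordinates with U = (0, 0), F = (1, 0), T = (0, 1), N = (3, 4).
1. H is where the line through T parallel to FU meets line UN ⇒ H = (3/4, 1)
2. V lies on line UN with UV:VN = 3:1 ⇒ V = (9/4, 3)
2·[HFN] = 3, 2·[HFV] = 2
[HFN]:[HFV] = 3:2 = 3/2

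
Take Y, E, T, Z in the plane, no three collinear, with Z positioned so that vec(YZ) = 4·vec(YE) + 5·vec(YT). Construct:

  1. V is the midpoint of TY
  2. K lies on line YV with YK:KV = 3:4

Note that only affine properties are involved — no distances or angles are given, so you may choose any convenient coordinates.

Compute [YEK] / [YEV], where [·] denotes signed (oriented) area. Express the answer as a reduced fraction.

Work in coordinates with Y = (0, 0), E = (1, 0), T = (0, 1), Z = (4, 5).
1. V is the midpoint of TY ⇒ V = (0, 1/2)
2. K lies on line YV with YK:KV = 3:4 ⇒ K = (0, 3/14)
2·[YEK] = 3/14, 2·[YEV] = 1/2
[YEK]:[YEV] = 3/14:1/2 = 3/7

[YEK]:[YEV] = 3/7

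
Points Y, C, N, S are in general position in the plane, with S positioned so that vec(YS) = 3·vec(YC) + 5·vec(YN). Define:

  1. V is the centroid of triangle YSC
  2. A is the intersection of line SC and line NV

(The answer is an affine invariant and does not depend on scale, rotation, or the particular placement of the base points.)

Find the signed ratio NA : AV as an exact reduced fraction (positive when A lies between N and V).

Set Y = (0, 0), C = (1, 0), N = (0, 1), S = (3, 5); any affine frame gives the same invariant.
1. V is the centroid of triangle YSC ⇒ V = (4/3, 5/3)
2. A is the intersection of line SC and line NV ⇒ A = (7/4, 15/8)
A = N + t·(V−N) with t = 21/16, so NA:AV = t:(1−t) = 21/16:-5/16

NA:AV = -21/5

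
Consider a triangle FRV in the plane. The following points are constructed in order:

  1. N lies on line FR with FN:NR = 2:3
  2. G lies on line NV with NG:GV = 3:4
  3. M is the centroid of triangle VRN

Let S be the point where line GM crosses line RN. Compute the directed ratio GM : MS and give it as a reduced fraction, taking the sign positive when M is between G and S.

GM:MS = 2/7

Set F = (0, 0), R = (1, 0), V = (0, 1); any affine frame gives the same invariant.
1. N lies on line FR with FN:NR = 2:3 ⇒ N = (2/5, 0)
2. G lies on line NV with NG:GV = 3:4 ⇒ G = (8/35, 3/7)
3. M is the centroid of triangle VRN ⇒ M = (7/15, 1/3)
line GM meets RN at S = (13/10, 0)
M = G + t·(S−G) with t = 2/9, so GM:MS = 2/9:7/9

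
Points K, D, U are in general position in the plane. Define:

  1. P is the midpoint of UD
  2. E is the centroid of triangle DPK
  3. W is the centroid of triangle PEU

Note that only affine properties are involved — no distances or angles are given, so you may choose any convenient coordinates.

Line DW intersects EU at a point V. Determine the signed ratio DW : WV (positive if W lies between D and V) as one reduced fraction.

Set K = (0, 0), D = (1, 0), U = (0, 1); any affine frame gives the same invariant.
1. P is the midpoint of UD ⇒ P = (1/2, 1/2)
2. E is the centroid of triangle DPK ⇒ E = (1/2, 1/6)
3. W is the centroid of triangle PEU ⇒ W = (1/3, 5/9)
line DW meets EU at V = (1/5, 2/3)
W = D + t·(V−D) with t = 5/6, so DW:WV = 5/6:1/6

DW:WV = 5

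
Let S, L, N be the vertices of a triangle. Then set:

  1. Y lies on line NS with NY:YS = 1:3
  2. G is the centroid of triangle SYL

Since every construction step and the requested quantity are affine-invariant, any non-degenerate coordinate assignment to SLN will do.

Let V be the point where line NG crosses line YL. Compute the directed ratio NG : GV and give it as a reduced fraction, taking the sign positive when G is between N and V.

NG:GV = -2

Set S = (0, 0), L = (1, 0), N = (0, 1); any affine frame gives the same invariant.
1. Y lies on line NS with NY:YS = 1:3 ⇒ Y = (0, 3/4)
2. G is the centroid of triangle SYL ⇒ G = (1/3, 1/4)
line NG meets YL at V = (1/6, 5/8)
G = N + t·(V−N) with t = 2, so NG:GV = 2:-1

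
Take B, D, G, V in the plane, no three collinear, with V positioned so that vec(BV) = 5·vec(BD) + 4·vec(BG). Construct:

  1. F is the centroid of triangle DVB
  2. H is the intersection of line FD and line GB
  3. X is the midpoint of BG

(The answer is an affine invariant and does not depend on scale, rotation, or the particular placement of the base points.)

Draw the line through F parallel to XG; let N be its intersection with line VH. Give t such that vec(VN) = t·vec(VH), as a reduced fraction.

t = 3/5

Work in coordinates with B = (0, 0), D = (1, 0), G = (0, 1), V = (5, 4).
1. F is the centroid of triangle DVB ⇒ F = (2, 4/3)
2. H is the intersection of line FD and line GB ⇒ H = (0, -4/3)
3. X is the midpoint of BG ⇒ X = (0, 1/2)
through F parallel to XG: direction (0, 1/2); meets VH at N = (2, 4/5)
N = V + t·(H−V) with t = 3/5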